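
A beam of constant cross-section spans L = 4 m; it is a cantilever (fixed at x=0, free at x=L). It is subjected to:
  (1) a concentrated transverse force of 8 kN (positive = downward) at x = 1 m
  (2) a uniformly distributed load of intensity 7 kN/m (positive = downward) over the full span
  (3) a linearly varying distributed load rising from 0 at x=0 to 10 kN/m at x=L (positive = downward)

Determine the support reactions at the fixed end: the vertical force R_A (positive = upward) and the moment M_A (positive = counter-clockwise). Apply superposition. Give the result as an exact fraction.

R_A = 56 kN, M_A = 352/3 kN·m

Load 1 — point force P=8 kN at a=1 m (b=L-a=3):
  R_A = P = 8 kN
  M_A = Pa = 8·1 = 8 kN·m
Load 2 — uniform load w=7 kN/m over full span:
  R_A = wL = 7·4 = 28 kN
  M_A = wL²/2 = 7·4²/2 = 56 kN·m
Load 3 — triangular load w₀=10 kN/m (0→w₀ over full span):
  R_A = w₀L/2 = 10·4/2 = 20 kN
  M_A = w₀L²/3 = 10·4²/3 = 160/3 kN·m
Superposition: R_A = 56 kN, M_A = 352/3 kN·m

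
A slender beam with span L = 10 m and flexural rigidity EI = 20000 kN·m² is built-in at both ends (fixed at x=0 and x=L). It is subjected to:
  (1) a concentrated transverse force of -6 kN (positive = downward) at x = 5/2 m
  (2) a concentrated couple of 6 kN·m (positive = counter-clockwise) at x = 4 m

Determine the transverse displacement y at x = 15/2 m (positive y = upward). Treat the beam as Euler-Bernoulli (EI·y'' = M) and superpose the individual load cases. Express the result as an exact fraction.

Load 1 — point force P=-6 kN at a=5/2 m (b=L-a=15/2):
  y_1 = -Pa²(L-x)²(3bL-(3b+a)(L-x))/(6L³EI)  [x>a] = -(-6)·(5/2)²·(10-(15/2))²·(3·(15/2)·10-(3·(15/2)+(5/2))·(10-(15/2)))/(6·10³·20000) = 13/40960 m
Load 2 — applied couple M₀=6 kN·m at a=4 m (b=L-a=6):
  y_2 = (R_Ax³/6 - M_Ax²/2 - M₀(x-a)²/2)/EI  [x>a] with R_A=108/125, M_A=18/25 = ((108/125)·(15/2)³/6 - (18/25)·(15/2)²/2 - 6·((15/2)-4)²/2)/20000 = 3/16000 m
Superposition: y = Σ y_i = 517/1024000 m ≈ 0.000505 m

y(15/2) = 517/1024000 m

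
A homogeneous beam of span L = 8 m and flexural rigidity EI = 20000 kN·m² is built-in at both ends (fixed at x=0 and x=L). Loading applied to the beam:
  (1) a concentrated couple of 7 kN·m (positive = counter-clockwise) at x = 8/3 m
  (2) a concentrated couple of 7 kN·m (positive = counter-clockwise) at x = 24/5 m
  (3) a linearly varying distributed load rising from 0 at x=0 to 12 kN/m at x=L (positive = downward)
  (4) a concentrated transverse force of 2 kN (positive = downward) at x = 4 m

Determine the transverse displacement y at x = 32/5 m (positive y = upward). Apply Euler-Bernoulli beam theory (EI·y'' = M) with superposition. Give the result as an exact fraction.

Load 1 — applied couple M₀=7 kN·m at a=8/3 m (b=L-a=16/3):
  y_1 = (R_Ax³/6 - M_Ax²/2 - M₀(x-a)²/2)/EI  [x>a] with R_A=7/6, M_A=0 = ((7/6)·(32/5)³/6 - 0·(32/5)²/2 - 7·((32/5)-(8/3))²/2)/20000 = 77/703125 m
Load 2 — applied couple M₀=7 kN·m at a=24/5 m (b=L-a=16/5):
  y_2 = (R_Ax³/6 - M_Ax²/2 - M₀(x-a)²/2)/EI  [x>a] with R_A=63/50, M_A=56/25 = ((63/50)·(32/5)³/6 - (56/25)·(32/5)²/2 - 7·((32/5)-(24/5))²/2)/20000 = 21/1953125 m
Load 3 — triangular load w₀=12 kN/m (0→w₀ over full span):
  y_3 = -w₀x²(L-x)²(x+2L)/(120LEI) = -12·(32/5)²·(8-(32/5))²·((32/5)+2·8)/(120·8·20000) = -14336/9765625 m
Load 4 — point force P=2 kN at a=4 m (b=L-a=4):
  y_4 = -Pa²(L-x)²(3bL-(3b+a)(L-x))/(6L³EI)  [x>a] = -2·4²·(8-(32/5))²·(3·4·8-(3·4+4)·(8-(32/5)))/(6·8³·20000) = -22/234375 m
Superposition: y = Σ y_i = -126704/87890625 m ≈ -0.001442 m

y(32/5) = -126704/87890625 m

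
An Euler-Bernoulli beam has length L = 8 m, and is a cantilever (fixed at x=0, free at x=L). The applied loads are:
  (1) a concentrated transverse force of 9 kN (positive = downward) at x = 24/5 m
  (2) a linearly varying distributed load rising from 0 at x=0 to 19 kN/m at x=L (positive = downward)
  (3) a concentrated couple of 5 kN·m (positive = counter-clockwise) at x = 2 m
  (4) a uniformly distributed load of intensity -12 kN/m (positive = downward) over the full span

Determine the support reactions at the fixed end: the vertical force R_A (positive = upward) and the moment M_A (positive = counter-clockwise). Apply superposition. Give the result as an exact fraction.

Load 1 — point force P=9 kN at a=24/5 m (b=L-a=16/5):
  R_A = P = 9 kN
  M_A = Pa = 9·(24/5) = 216/5 kN·m
Load 2 — triangular load w₀=19 kN/m (0→w₀ over full span):
  R_A = w₀L/2 = 19·8/2 = 76 kN
  M_A = w₀L²/3 = 19·8²/3 = 1216/3 kN·m
Load 3 — applied couple M₀=5 kN·m at a=2 m (b=L-a=6):
  R_A = 0 kN
  M_A = -M₀ = -5 kN·m
Load 4 — uniform load w=-12 kN/m over full span:
  R_A = wL = (-12)·8 = -96 kN
  M_A = wL²/2 = (-12)·8²/2 = -384 kN·m
Superposition: R_A = -11 kN, M_A = 893/15 kN·m

R_A = -11 kN, M_A = 893/15 kN·m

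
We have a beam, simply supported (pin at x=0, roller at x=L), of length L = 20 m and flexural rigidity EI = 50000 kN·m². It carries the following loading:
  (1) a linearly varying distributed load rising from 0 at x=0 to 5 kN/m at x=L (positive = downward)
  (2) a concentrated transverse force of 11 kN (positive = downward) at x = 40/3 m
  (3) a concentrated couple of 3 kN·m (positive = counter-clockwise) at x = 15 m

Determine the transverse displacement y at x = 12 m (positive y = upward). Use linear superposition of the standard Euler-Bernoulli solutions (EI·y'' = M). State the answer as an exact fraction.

Load 1 — triangular load w₀=5 kN/m (0→w₀ over full span):
  y_1 = -w₀x(7L⁴-10L²x²+3x⁴)/(360LEI) = -5·12·(7·20⁴-10·20²·12²+3·12⁴)/(360·20·50000) = -4736/46875 m
Load 2 — point force P=11 kN at a=40/3 m (b=L-a=20/3):
  y_2 = -Pbx(L²-b²-x²)/(6LEI)  [x≤a] = -11·(20/3)·12·(20²-(20/3)²-12²)/(6·20·50000) = -2618/84375 m
Load 3 — applied couple M₀=3 kN·m at a=15 m (b=L-a=5):
  y_3 = (M₀x³/(6L)+C₁x)/EI  [x≤a] with C₁=M₀(3b²-L²)/(6L)=-65/8 = (3·12³/(6·20)+(-65/8)·12)/50000 = -543/500000 m
Superposition: y = Σ y_i = -1797509/13500000 m ≈ -0.133149 m

y(12) = -1797509/13500000 m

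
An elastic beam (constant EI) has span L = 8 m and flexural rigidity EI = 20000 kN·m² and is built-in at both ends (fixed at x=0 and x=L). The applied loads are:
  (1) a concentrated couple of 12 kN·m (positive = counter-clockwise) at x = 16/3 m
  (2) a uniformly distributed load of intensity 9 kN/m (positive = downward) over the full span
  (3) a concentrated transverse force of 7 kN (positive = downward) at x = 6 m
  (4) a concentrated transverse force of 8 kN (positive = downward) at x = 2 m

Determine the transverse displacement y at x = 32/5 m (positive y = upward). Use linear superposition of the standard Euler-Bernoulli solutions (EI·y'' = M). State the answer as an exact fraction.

y(32/5) = -7769/3125000 m

Load 1 — applied couple M₀=12 kN·m at a=16/3 m (b=L-a=8/3):
  y_1 = (R_Ax³/6 - M_Ax²/2 - M₀(x-a)²/2)/EI  [x>a] with R_A=2, M_A=4 = (2·(32/5)³/6 - 4·(32/5)²/2 - 12·((32/5)-(16/3))²/2)/20000 = -16/234375 m
Load 2 — uniform load w=9 kN/m over full span:
  y_2 = -wx²(L-x)²/(24EI) = -9·(32/5)²·(8-(32/5))²/(24·20000) = -768/390625 m
Load 3 — point force P=7 kN at a=6 m (b=L-a=2):
  y_3 = -Pa²(L-x)²(3bL-(3b+a)(L-x))/(6L³EI)  [x>a] = -7·6²·(8-(32/5))²·(3·2·8-(3·2+6)·(8-(32/5)))/(6·8³·20000) = -189/625000 m
Load 4 — point force P=8 kN at a=2 m (b=L-a=6):
  y_4 = -Pa²(L-x)²(3bL-(3b+a)(L-x))/(6L³EI)  [x>a] = -8·2²·(8-(32/5))²·(3·6·8-(3·6+2)·(8-(32/5)))/(6·8³·20000) = -7/46875 m
Superposition: y = Σ y_i = -7769/3125000 m ≈ -0.002486 m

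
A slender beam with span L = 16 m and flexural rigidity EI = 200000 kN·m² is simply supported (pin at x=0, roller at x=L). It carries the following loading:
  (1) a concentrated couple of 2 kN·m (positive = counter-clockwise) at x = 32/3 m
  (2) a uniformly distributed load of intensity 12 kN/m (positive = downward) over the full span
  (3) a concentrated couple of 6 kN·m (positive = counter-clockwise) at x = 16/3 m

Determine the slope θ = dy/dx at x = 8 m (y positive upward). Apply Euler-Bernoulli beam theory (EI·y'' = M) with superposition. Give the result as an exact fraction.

θ(8) = 1/112500 rad

Load 1 — applied couple M₀=2 kN·m at a=32/3 m (b=L-a=16/3):
  θ_1 = (M₀x²/(2L)+C₁)/EI  [x≤a] with C₁=M₀(3b²-L²)/(6L)=-32/9 = (2·8²/(2·16)+(-32/9))/200000 = 1/450000 rad
Load 2 — uniform load w=12 kN/m over full span:
  θ_2 = -w(L³-6Lx²+4x³)/(24EI) = -12·(16³-6·16·8²+4·8³)/(24·200000) = 0 rad
Load 3 — applied couple M₀=6 kN·m at a=16/3 m (b=L-a=32/3):
  θ_3 = (M₀x²/(2L)-M₀(x-a)+C₁)/EI  [x>a] with C₁=M₀(3b²-L²)/(6L)=16/3 = (6·8²/(2·16)-6·(8-(16/3))+(16/3))/200000 = 1/150000 rad
Superposition: θ = Σ θ_i = 1/112500 rad ≈ 0.000009 rad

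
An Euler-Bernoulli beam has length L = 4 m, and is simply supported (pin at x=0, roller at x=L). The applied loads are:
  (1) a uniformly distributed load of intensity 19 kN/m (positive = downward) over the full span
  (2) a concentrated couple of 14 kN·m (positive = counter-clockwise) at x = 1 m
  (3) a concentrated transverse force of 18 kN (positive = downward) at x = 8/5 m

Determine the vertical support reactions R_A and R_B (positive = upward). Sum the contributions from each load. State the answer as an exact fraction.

R_A = 523/10 kN, R_B = 417/10 kN

Load 1 — uniform load w=19 kN/m over full span:
  R_A = wL/2 = 19·4/2 = 38 kN
  R_B = wL/2 = 19·4/2 = 38 kN
Load 2 — applied couple M₀=14 kN·m at a=1 m (b=L-a=3):
  R_A = M₀/L = 14/4 = 7/2 kN
  R_B = -M₀/L = -14/4 = -7/2 kN
Load 3 — point force P=18 kN at a=8/5 m (b=L-a=12/5):
  R_A = Pb/L = 18·(12/5)/4 = 54/5 kN
  R_B = Pa/L = 18·(8/5)/4 = 36/5 kN
Superposition: R_A = 523/10 kN, R_B = 417/10 kN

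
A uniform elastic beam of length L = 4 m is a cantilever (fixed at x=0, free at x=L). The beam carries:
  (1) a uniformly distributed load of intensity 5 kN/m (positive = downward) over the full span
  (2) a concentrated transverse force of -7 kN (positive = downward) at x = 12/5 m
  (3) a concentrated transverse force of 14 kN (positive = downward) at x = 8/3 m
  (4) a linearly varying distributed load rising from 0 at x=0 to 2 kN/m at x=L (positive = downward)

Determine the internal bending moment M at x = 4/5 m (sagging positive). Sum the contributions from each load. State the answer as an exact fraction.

M(4/5) = -18016/375 kN·m

Load 1 — uniform load w=5 kN/m over full span:
  M_1 = -w(L-x)²/2 = -5·(4-(4/5))²/2 = -128/5 kN·m
Load 2 — point force P=-7 kN at a=12/5 m (b=L-a=8/5):
  M_2 = -P(a-x)  [x≤a] = -(-7)·((12/5)-(4/5)) = 56/5 kN·m
Load 3 — point force P=14 kN at a=8/3 m (b=L-a=4/3):
  M_3 = -P(a-x)  [x≤a] = -14·((8/3)-(4/5)) = -392/15 kN·m
Load 4 — triangular load w₀=2 kN/m (0→w₀ over full span):
  M_4 = w₀Lx/2 - w₀L²/3 - w₀x³/(6L) = 2·4·(4/5)/2 - 2·4²/3 - 2·(4/5)³/(6·4) = -2816/375 kN·m
Superposition: M = Σ M_i = -18016/375 kN·m ≈ -48.042667 kN·m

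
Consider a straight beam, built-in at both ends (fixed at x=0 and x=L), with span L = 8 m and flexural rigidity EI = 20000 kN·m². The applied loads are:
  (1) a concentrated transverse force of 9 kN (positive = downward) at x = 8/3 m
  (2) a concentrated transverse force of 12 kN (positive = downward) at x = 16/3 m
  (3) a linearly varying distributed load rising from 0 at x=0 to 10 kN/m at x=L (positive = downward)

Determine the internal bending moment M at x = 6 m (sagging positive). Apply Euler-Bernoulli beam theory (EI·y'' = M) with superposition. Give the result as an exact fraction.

Load 1 — point force P=9 kN at a=8/3 m (b=L-a=16/3):
  M_1 = Pa²(a+3b)(L-x)/L³ - Pa²b/L²  [x>a] = 9·(8/3)²·((8/3)+3·(16/3))·(8-6)/8³ - 9·(8/3)²·(16/3)/8² = -2/3 kN·m
Load 2 — point force P=12 kN at a=16/3 m (b=L-a=8/3):
  M_2 = Pa²(a+3b)(L-x)/L³ - Pa²b/L²  [x>a] = 12·(16/3)²·((16/3)+3·(8/3))·(8-6)/8³ - 12·(16/3)²·(8/3)/8² = 32/9 kN·m
Load 3 — triangular load w₀=10 kN/m (0→w₀ over full span):
  M_3 = 3w₀Lx/20 - w₀L²/30 - w₀x³/(6L) = 3·10·8·6/20 - 10·8²/30 - 10·6³/(6·8) = 17/3 kN·m
Superposition: M = Σ M_i = 77/9 kN·m ≈ 8.555556 kN·m

M(6) = 77/9 kN·m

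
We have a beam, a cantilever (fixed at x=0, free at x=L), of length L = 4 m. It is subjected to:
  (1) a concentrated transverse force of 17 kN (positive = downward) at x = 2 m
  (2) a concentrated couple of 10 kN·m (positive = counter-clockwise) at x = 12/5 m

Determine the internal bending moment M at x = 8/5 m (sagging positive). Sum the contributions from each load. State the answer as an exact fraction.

Load 1 — point force P=17 kN at a=2 m (b=L-a=2):
  M_1 = -P(a-x)  [x≤a] = -17·(2-(8/5)) = -34/5 kN·m
Load 2 — applied couple M₀=10 kN·m at a=12/5 m (b=L-a=8/5):
  M_2 = M₀  [x≤a] = 10 = 10 kN·m
Superposition: M = Σ M_i = 16/5 kN·m ≈ 3.200000 kN·m

M(8/5) = 16/5 kN·m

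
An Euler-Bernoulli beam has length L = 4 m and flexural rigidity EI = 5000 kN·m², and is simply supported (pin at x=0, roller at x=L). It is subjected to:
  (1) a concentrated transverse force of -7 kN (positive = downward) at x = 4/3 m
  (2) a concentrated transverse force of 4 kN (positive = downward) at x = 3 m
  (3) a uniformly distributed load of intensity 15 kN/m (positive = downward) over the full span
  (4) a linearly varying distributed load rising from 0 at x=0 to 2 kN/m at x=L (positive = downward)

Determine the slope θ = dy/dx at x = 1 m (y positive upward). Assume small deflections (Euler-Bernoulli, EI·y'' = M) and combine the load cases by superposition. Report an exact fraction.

Load 1 — point force P=-7 kN at a=4/3 m (b=L-a=8/3):
  θ_1 = -Pb(L²-b²-3x²)/(6LEI)  [x≤a] = -(-7)·(8/3)·(4²-(8/3)²-3·1²)/(6·4·5000) = 371/405000 rad
Load 2 — point force P=4 kN at a=3 m (b=L-a=1):
  θ_2 = -Pb(L²-b²-3x²)/(6LEI)  [x≤a] = -4·1·(4²-1²-3·1²)/(6·4·5000) = -1/2500 rad
Load 3 — uniform load w=15 kN/m over full span:
  θ_3 = -w(L³-6Lx²+4x³)/(24EI) = -15·(4³-6·4·1²+4·1³)/(24·5000) = -11/2000 rad
Load 4 — triangular load w₀=2 kN/m (0→w₀ over full span):
  θ_4 = -w₀(7L⁴-30L²x²+15x⁴)/(360LEI) = -2·(7·4⁴-30·4²·1²+15·1⁴)/(360·4·5000) = -1327/3600000 rad
Superposition: θ = Σ θ_i = -173423/32400000 rad ≈ -0.005353 rad

θ(1) = -173423/32400000 rad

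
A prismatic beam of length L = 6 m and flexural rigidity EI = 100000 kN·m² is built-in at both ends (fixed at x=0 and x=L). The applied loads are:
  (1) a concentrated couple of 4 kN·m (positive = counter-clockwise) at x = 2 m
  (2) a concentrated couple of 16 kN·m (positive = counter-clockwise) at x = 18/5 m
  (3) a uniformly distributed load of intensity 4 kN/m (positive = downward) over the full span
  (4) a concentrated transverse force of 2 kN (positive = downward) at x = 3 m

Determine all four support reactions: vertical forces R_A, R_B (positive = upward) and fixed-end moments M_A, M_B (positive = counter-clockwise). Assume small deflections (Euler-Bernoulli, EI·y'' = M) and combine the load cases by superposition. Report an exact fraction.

Load 1 — applied couple M₀=4 kN·m at a=2 m (b=L-a=4):
  R_A = 6M₀ab/L³ = 6·4·2·4/6³ = 8/9 kN
  M_A = M₀b(2a-b)/L² = 4·4·(2·2-4)/6² = 0 kN·m
  R_B = -6M₀ab/L³ = -6·4·2·4/6³ = -8/9 kN
  M_B = M₀a(2b-a)/L² = 4·2·(2·4-2)/6² = 4/3 kN·m
Load 2 — applied couple M₀=16 kN·m at a=18/5 m (b=L-a=12/5):
  R_A = 6M₀ab/L³ = 6·16·(18/5)·(12/5)/6³ = 96/25 kN
  M_A = M₀b(2a-b)/L² = 16·(12/5)·(2·(18/5)-(12/5))/6² = 128/25 kN·m
  R_B = -6M₀ab/L³ = -6·16·(18/5)·(12/5)/6³ = -96/25 kN
  M_B = M₀a(2b-a)/L² = 16·(18/5)·(2·(12/5)-(18/5))/6² = 48/25 kN·m
Load 3 — uniform load w=4 kN/m over full span:
  R_A = wL/2 = 4·6/2 = 12 kN
  M_A = wL²/12 = 4·6²/12 = 12 kN·m
  R_B = wL/2 = 4·6/2 = 12 kN
  M_B = -wL²/12 = -4·6²/12 = -12 kN·m
Load 4 — point force P=2 kN at a=3 m (b=L-a=3):
  R_A = Pb²(3a+b)/L³ = 2·3²·(3·3+3)/6³ = 1 kN
  M_A = Pab²/L² = 2·3·3²/6² = 3/2 kN·m
  R_B = Pa²(a+3b)/L³ = 2·3²·(3+3·3)/6³ = 1 kN
  M_B = -Pa²b/L² = -2·3²·3/6² = -3/2 kN·m
Superposition: R_A = 3989/225 kN, M_A = 931/50 kN·m, R_B = 1861/225 kN, M_B = -1537/150 kN·m

R_A = 3989/225 kN, M_A = 931/50 kN·m, R_B = 1861/225 kN, M_B = -1537/150 kN·m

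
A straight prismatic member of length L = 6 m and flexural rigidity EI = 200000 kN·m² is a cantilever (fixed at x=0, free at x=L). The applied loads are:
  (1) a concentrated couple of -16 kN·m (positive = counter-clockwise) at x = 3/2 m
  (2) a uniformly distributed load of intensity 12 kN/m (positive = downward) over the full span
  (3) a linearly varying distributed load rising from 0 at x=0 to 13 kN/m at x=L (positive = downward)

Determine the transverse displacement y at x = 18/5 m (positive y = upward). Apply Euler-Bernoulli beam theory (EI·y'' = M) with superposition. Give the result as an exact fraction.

Load 1 — applied couple M₀=-16 kN·m at a=3/2 m (b=L-a=9/2):
  y_1 = M₀a(2x-a)/(2EI)  [x>a] = (-16)·(3/2)·(2·(18/5)-(3/2))/(2·200000) = -171/500000 m
Load 2 — uniform load w=12 kN/m over full span:
  y_2 = -wx²(x²-4Lx+6L²)/(24EI) = -12·(18/5)²·((18/5)²-4·6·(18/5)+6·6²)/(24·200000) = -72171/15625000 m
Load 3 — triangular load w₀=13 kN/m (0→w₀ over full span):
  y_3 = (w₀Lx³/12-w₀L²x²/6-w₀x⁵/(120L))/EI = (13·6·(18/5)³/12-13·6²·(18/5)²/6-13·(18/5)⁵/(120·6))/200000 = -5613543/1562500000 m
Superposition: y = Σ y_i = -6682509/781250000 m ≈ -0.008554 m

y(18/5) = -6682509/781250000 m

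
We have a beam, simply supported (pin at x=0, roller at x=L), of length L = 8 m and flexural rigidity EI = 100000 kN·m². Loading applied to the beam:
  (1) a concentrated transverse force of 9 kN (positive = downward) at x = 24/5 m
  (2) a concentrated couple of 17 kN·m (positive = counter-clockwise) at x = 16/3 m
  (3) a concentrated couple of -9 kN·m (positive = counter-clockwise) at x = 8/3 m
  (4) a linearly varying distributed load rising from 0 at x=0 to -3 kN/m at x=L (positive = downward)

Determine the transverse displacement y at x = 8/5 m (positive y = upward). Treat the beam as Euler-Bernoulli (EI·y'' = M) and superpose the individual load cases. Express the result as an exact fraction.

y(8/5) = -149231/439453125 m

Load 1 — point force P=9 kN at a=24/5 m (b=L-a=16/5):
  y_1 = -Pbx(L²-b²-x²)/(6LEI)  [x≤a] = -9·(16/5)·(8/5)·(8²-(16/5)²-(8/5)²)/(6·8·100000) = -192/390625 m
Load 2 — applied couple M₀=17 kN·m at a=16/3 m (b=L-a=8/3):
  y_2 = (M₀x³/(6L)+C₁x)/EI  [x≤a] with C₁=M₀(3b²-L²)/(6L)=-136/9 = (17·(8/5)³/(6·8)+(-136/9)·(8/5))/100000 = -799/3515625 m
Load 3 — applied couple M₀=-9 kN·m at a=8/3 m (b=L-a=16/3):
  y_3 = (M₀x³/(6L)+C₁x)/EI  [x≤a] with C₁=M₀(3b²-L²)/(6L)=-4 = ((-9)·(8/5)³/(6·8)+(-4)·(8/5))/100000 = -28/390625 m
Load 4 — triangular load w₀=-3 kN/m (0→w₀ over full span):
  y_4 = -w₀x(7L⁴-10L²x²+3x⁴)/(360LEI) = -(-3)·(8/5)·(7·8⁴-10·8²·(8/5)²+3·(8/5)⁴)/(360·8·100000) = 22016/48828125 m
Superposition: y = Σ y_i = -149231/439453125 m ≈ -0.000340 m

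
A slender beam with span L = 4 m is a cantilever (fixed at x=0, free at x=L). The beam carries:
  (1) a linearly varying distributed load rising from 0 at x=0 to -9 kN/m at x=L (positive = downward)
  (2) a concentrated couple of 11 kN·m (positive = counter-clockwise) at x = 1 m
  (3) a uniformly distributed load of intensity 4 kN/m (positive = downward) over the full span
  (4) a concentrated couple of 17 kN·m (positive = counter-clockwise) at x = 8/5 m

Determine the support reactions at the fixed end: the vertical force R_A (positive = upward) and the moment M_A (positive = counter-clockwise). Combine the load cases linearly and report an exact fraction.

Load 1 — triangular load w₀=-9 kN/m (0→w₀ over full span):
  R_A = w₀L/2 = (-9)·4/2 = -18 kN
  M_A = w₀L²/3 = (-9)·4²/3 = -48 kN·m
Load 2 — applied couple M₀=11 kN·m at a=1 m (b=L-a=3):
  R_A = 0 kN
  M_A = -M₀ = -11 kN·m
Load 3 — uniform load w=4 kN/m over full span:
  R_A = wL = 4·4 = 16 kN
  M_A = wL²/2 = 4·4²/2 = 32 kN·m
Load 4 — applied couple M₀=17 kN·m at a=8/5 m (b=L-a=12/5):
  R_A = 0 kN
  M_A = -M₀ = -17 kN·m
Superposition: R_A = -2 kN, M_A = -44 kN·m

R_A = -2 kN, M_A = -44 kN·m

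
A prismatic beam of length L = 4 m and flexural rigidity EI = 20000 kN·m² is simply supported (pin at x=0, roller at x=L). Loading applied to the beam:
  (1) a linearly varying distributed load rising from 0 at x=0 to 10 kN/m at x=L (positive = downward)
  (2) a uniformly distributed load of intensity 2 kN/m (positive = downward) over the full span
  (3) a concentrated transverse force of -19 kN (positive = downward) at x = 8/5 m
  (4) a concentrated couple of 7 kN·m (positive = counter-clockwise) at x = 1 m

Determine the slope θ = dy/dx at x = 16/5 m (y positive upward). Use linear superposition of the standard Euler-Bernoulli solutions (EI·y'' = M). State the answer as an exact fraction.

Load 1 — triangular load w₀=10 kN/m (0→w₀ over full span):
  θ_1 = -w₀(7L⁴-30L²x²+15x⁴)/(360LEI) = -10·(7·4⁴-30·4²·(16/5)²+15·(16/5)⁴)/(360·4·20000) = 757/1406250 rad
Load 2 — uniform load w=2 kN/m over full span:
  θ_2 = -w(L³-6Lx²+4x³)/(24EI) = -2·(4³-6·4·(16/5)²+4·(16/5)³)/(24·20000) = 33/156250 rad
Load 3 — point force P=-19 kN at a=8/5 m (b=L-a=12/5):
  θ_3 = -Pa(2L²-6Lx+3x²+a²)/(6LEI)  [x>a] = -(-19)·(8/5)·(2·4²-6·4·(16/5)+3·(16/5)²+(8/5)²)/(6·4·20000) = -57/78125 rad
Load 4 — applied couple M₀=7 kN·m at a=1 m (b=L-a=3):
  θ_4 = (M₀x²/(2L)-M₀(x-a)+C₁)/EI  [x>a] with C₁=M₀(3b²-L²)/(6L)=77/24 = (7·(16/5)²/(2·4)-7·((16/5)-1)+(77/24))/20000 = -1939/12000000 rad
Superposition: θ = Σ θ_i = -25501/180000000 rad ≈ -0.000142 rad

θ(16/5) = -25501/180000000 rad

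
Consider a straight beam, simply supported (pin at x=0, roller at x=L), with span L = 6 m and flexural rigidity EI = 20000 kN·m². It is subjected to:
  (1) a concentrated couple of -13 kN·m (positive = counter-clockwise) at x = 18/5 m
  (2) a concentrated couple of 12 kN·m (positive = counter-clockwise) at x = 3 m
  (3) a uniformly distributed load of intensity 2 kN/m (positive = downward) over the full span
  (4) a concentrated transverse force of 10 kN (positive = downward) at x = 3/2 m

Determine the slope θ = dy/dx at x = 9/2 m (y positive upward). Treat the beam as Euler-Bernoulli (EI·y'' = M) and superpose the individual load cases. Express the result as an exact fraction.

θ(9/2) = 7759/8000000 rad

Load 1 — applied couple M₀=-13 kN·m at a=18/5 m (b=L-a=12/5):
  θ_1 = (M₀x²/(2L)-M₀(x-a)+C₁)/EI  [x>a] with C₁=M₀(3b²-L²)/(6L)=169/25 = ((-13)·(9/2)²/(2·6)-(-13)·((9/2)-(18/5))+(169/25))/20000 = -1391/8000000 rad
Load 2 — applied couple M₀=12 kN·m at a=3 m (b=L-a=3):
  θ_2 = (M₀x²/(2L)-M₀(x-a)+C₁)/EI  [x>a] with C₁=M₀(3b²-L²)/(6L)=-3 = (12·(9/2)²/(2·6)-12·((9/2)-3)+(-3))/20000 = -3/80000 rad
Load 3 — uniform load w=2 kN/m over full span:
  θ_3 = -w(L³-6Lx²+4x³)/(24EI) = -2·(6³-6·6·(9/2)²+4·(9/2)³)/(24·20000) = 99/160000 rad
Load 4 — point force P=10 kN at a=3/2 m (b=L-a=9/2):
  θ_4 = -Pa(2L²-6Lx+3x²+a²)/(6LEI)  [x>a] = -10·(3/2)·(2·6²-6·6·(9/2)+3·(9/2)²+(3/2)²)/(6·6·20000) = 9/16000 rad
Superposition: θ = Σ θ_i = 7759/8000000 rad ≈ 0.000970 rad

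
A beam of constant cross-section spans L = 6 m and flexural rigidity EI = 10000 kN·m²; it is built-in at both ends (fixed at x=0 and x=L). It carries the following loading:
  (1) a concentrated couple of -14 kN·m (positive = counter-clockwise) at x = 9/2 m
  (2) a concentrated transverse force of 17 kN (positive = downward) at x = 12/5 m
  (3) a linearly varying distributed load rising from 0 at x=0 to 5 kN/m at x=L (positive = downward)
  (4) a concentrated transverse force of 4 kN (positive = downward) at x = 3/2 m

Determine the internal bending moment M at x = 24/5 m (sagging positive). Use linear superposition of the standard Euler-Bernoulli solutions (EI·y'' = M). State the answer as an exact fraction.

Load 1 — applied couple M₀=-14 kN·m at a=9/2 m (b=L-a=3/2):
  M_1 = R_Ax - M_A - M₀  [x>a] with R_A=-21/8, M_A=-35/8 = (-21/8)·(24/5) - (-35/8) - (-14) = 231/40 kN·m
Load 2 — point force P=17 kN at a=12/5 m (b=L-a=18/5):
  M_2 = Pa²(a+3b)(L-x)/L³ - Pa²b/L²  [x>a] = 17·(12/5)²·((12/5)+3·(18/5))·(6-(24/5))/6³ - 17·(12/5)²·(18/5)/6² = -1632/625 kN·m
Load 3 — triangular load w₀=5 kN/m (0→w₀ over full span):
  M_3 = 3w₀Lx/20 - w₀L²/30 - w₀x³/(6L) = 3·5·6·(24/5)/20 - 5·6²/30 - 5·(24/5)³/(6·6) = 6/25 kN·m
Load 4 — point force P=4 kN at a=3/2 m (b=L-a=9/2):
  M_4 = Pa²(a+3b)(L-x)/L³ - Pa²b/L²  [x>a] = 4·(3/2)²·((3/2)+3·(9/2))·(6-(24/5))/6³ - 4·(3/2)²·(9/2)/6² = -3/8 kN·m
Superposition: M = Σ M_i = 1893/625 kN·m ≈ 3.028800 kN·m

M(24/5) = 1893/625 kN·m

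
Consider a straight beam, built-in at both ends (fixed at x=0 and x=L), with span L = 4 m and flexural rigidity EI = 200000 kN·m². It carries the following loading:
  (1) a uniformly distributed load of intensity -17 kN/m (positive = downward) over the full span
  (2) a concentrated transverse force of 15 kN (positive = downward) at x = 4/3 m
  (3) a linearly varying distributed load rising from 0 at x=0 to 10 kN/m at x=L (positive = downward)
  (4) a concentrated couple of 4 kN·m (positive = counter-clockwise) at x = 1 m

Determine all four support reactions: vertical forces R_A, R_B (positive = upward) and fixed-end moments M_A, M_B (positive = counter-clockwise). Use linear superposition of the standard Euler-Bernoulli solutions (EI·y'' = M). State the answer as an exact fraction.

R_A = -1135/72 kN, M_A = -331/36 kN·m, R_B = -1241/72 kN, M_B = 413/36 kN·m

Load 1 — uniform load w=-17 kN/m over full span:
  R_A = wL/2 = (-17)·4/2 = -34 kN
  M_A = wL²/12 = (-17)·4²/12 = -68/3 kN·m
  R_B = wL/2 = (-17)·4/2 = -34 kN
  M_B = -wL²/12 = -(-17)·4²/12 = 68/3 kN·m
Load 2 — point force P=15 kN at a=4/3 m (b=L-a=8/3):
  R_A = Pb²(3a+b)/L³ = 15·(8/3)²·(3·(4/3)+(8/3))/4³ = 100/9 kN
  M_A = Pab²/L² = 15·(4/3)·(8/3)²/4² = 80/9 kN·m
  R_B = Pa²(a+3b)/L³ = 15·(4/3)²·((4/3)+3·(8/3))/4³ = 35/9 kN
  M_B = -Pa²b/L² = -15·(4/3)²·(8/3)/4² = -40/9 kN·m
Load 3 — triangular load w₀=10 kN/m (0→w₀ over full span):
  R_A = 3w₀L/20 = 3·10·4/20 = 6 kN
  M_A = w₀L²/30 = 10·4²/30 = 16/3 kN·m
  R_B = 7w₀L/20 = 7·10·4/20 = 14 kN
  M_B = -w₀L²/20 = -10·4²/20 = -8 kN·m
Load 4 — applied couple M₀=4 kN·m at a=1 m (b=L-a=3):
  R_A = 6M₀ab/L³ = 6·4·1·3/4³ = 9/8 kN
  M_A = M₀b(2a-b)/L² = 4·3·(2·1-3)/4² = -3/4 kN·m
  R_B = -6M₀ab/L³ = -6·4·1·3/4³ = -9/8 kN
  M_B = M₀a(2b-a)/L² = 4·1·(2·3-1)/4² = 5/4 kN·m
Superposition: R_A = -1135/72 kN, M_A = -331/36 kN·m, R_B = -1241/72 kN, M_B = 413/36 kN·m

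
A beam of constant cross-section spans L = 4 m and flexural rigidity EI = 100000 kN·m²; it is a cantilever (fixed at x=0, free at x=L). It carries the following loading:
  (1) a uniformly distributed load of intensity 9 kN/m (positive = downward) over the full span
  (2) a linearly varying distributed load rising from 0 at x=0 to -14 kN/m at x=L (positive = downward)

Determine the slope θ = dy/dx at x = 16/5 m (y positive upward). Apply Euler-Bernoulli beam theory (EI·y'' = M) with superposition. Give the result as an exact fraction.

Load 1 — uniform load w=9 kN/m over full span:
  θ_1 = -wx(x²-3Lx+3L²)/(6EI) = -9·(16/5)·((16/5)²-3·4·(16/5)+3·4²)/(6·100000) = -372/390625 rad
Load 2 — triangular load w₀=-14 kN/m (0→w₀ over full span):
  θ_2 = (w₀Lx²/4-w₀L²x/3-w₀x⁴/(24L))/EI = ((-14)·4·(16/5)²/4-(-14)·4²·(16/5)/3-(-14)·(16/5)⁴/(24·4))/100000 = 6496/5859375 rad
Superposition: θ = Σ θ_i = 916/5859375 rad ≈ 0.000156 rad

θ(16/5) = 916/5859375 rad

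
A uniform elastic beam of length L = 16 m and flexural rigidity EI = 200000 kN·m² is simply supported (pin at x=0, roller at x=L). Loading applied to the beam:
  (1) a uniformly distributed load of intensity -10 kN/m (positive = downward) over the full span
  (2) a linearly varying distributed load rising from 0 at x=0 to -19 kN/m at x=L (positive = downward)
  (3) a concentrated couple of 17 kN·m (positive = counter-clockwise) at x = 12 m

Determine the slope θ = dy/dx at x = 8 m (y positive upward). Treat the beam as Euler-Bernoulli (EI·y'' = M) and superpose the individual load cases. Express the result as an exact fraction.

Load 1 — uniform load w=-10 kN/m over full span:
  θ_1 = -w(L³-6Lx²+4x³)/(24EI) = -(-10)·(16³-6·16·8²+4·8³)/(24·200000) = 0 rad
Load 2 — triangular load w₀=-19 kN/m (0→w₀ over full span):
  θ_2 = -w₀(7L⁴-30L²x²+15x⁴)/(360LEI) = -(-19)·(7·16⁴-30·16²·8²+15·8⁴)/(360·16·200000) = 133/281250 rad
Load 3 — applied couple M₀=17 kN·m at a=12 m (b=L-a=4):
  θ_3 = (M₀x²/(2L)+C₁)/EI  [x≤a] with C₁=M₀(3b²-L²)/(6L)=-221/6 = (17·8²/(2·16)+(-221/6))/200000 = -17/1200000 rad
Superposition: θ = Σ θ_i = 8257/18000000 rad ≈ 0.000459 rad

θ(8) = 8257/18000000 rad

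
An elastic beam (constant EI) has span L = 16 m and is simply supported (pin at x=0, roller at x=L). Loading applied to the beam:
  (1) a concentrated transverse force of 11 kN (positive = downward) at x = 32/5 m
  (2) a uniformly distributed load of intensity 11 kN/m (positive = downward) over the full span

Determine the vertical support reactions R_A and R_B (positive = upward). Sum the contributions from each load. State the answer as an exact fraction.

Load 1 — point force P=11 kN at a=32/5 m (b=L-a=48/5):
  R_A = Pb/L = 11·(48/5)/16 = 33/5 kN
  R_B = Pa/L = 11·(32/5)/16 = 22/5 kN
Load 2 — uniform load w=11 kN/m over full span:
  R_A = wL/2 = 11·16/2 = 88 kN
  R_B = wL/2 = 11·16/2 = 88 kN
Superposition: R_A = 473/5 kN, R_B = 462/5 kN

R_A = 473/5 kN, R_B = 462/5 kN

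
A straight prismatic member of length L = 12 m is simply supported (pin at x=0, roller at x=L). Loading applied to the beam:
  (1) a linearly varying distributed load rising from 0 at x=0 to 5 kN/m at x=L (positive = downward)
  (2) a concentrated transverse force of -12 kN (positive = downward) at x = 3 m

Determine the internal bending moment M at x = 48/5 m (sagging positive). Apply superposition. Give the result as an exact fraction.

Load 1 — triangular load w₀=5 kN/m (0→w₀ over full span):
  M_1 = w₀Lx/6 - w₀x³/(6L) = 5·12·(48/5)/6 - 5·(48/5)³/(6·12) = 864/25 kN·m
Load 2 — point force P=-12 kN at a=3 m (b=L-a=9):
  M_2 = Pa(L-x)/L  [x>a] = (-12)·3·(12-(48/5))/12 = -36/5 kN·m
Superposition: M = Σ M_i = 684/25 kN·m ≈ 27.360000 kN·m

M(48/5) = 684/25 kN·m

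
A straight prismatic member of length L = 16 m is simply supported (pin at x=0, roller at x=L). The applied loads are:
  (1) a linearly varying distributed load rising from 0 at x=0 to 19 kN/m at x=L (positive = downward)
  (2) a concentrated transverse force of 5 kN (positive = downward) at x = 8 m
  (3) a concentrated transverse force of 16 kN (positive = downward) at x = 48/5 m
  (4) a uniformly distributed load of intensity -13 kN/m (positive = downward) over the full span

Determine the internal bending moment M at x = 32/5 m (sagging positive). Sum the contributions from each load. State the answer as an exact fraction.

Load 1 — triangular load w₀=19 kN/m (0→w₀ over full span):
  M_1 = w₀Lx/6 - w₀x³/(6L) = 19·16·(32/5)/6 - 19·(32/5)³/(6·16) = 34048/125 kN·m
Load 2 — point force P=5 kN at a=8 m (b=L-a=8):
  M_2 = Pbx/L  [x≤a] = 5·8·(32/5)/16 = 16 kN·m
Load 3 — point force P=16 kN at a=48/5 m (b=L-a=32/5):
  M_3 = Pbx/L  [x≤a] = 16·(32/5)·(32/5)/16 = 1024/25 kN·m
Load 4 — uniform load w=-13 kN/m over full span:
  M_4 = wx(L-x)/2 = (-13)·(32/5)·(16-(32/5))/2 = -9984/25 kN·m
Superposition: M = Σ M_i = -8752/125 kN·m ≈ -70.016000 kN·m

M(32/5) = -8752/125 kN·m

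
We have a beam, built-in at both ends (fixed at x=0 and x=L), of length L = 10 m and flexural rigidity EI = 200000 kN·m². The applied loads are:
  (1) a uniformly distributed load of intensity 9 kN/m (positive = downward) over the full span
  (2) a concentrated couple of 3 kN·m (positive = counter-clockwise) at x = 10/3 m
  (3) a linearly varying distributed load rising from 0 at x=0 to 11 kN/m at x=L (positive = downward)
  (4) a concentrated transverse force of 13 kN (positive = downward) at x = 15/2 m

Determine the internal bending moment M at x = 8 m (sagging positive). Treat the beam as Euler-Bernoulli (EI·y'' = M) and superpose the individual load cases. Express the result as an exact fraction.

M(8) = 223/96 kN·m

Load 1 — uniform load w=9 kN/m over full span:
  M_1 = wLx/2 - wL²/12 - wx²/2 = 9·10·8/2 - 9·10²/12 - 9·8²/2 = -3 kN·m
Load 2 — applied couple M₀=3 kN·m at a=10/3 m (b=L-a=20/3):
  M_2 = R_Ax - M_A - M₀  [x>a] with R_A=2/5, M_A=0 = (2/5)·8 - 0 - 3 = 1/5 kN·m
Load 3 — triangular load w₀=11 kN/m (0→w₀ over full span):
  M_3 = 3w₀Lx/20 - w₀L²/30 - w₀x³/(6L) = 3·11·10·8/20 - 11·10²/30 - 11·8³/(6·10) = 22/15 kN·m
Load 4 — point force P=13 kN at a=15/2 m (b=L-a=5/2):
  M_4 = Pa²(a+3b)(L-x)/L³ - Pa²b/L²  [x>a] = 13·(15/2)²·((15/2)+3·(5/2))·(10-8)/10³ - 13·(15/2)²·(5/2)/10² = 117/32 kN·m
Superposition: M = Σ M_i = 223/96 kN·m ≈ 2.322917 kN·m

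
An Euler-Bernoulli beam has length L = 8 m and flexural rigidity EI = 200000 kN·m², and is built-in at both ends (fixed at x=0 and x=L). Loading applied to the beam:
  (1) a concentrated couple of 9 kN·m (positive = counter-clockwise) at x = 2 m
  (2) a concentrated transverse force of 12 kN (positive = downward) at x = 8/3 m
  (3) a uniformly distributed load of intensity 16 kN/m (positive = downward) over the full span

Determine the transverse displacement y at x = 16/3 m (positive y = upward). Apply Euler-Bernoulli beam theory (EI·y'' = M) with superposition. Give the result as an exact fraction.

y(16/3) = -52597/72900000 m

Load 1 — applied couple M₀=9 kN·m at a=2 m (b=L-a=6):
  y_1 = (R_Ax³/6 - M_Ax²/2 - M₀(x-a)²/2)/EI  [x>a] with R_A=81/64, M_A=-27/16 = ((81/64)·(16/3)³/6 - (-27/16)·(16/3)²/2 - 9·((16/3)-2)²/2)/200000 = 3/100000 m
Load 2 — point force P=12 kN at a=8/3 m (b=L-a=16/3):
  y_2 = -Pa²(L-x)²(3bL-(3b+a)(L-x))/(6L³EI)  [x>a] = -12·(8/3)²·(8-(16/3))²·(3·(16/3)·8-(3·(16/3)+(8/3))·(8-(16/3)))/(6·8³·200000) = -176/2278125 m
Load 3 — uniform load w=16 kN/m over full span:
  y_3 = -wx²(L-x)²/(24EI) = -16·(16/3)²·(8-(16/3))²/(24·200000) = -512/759375 m
Superposition: y = Σ y_i = -52597/72900000 m ≈ -0.000721 m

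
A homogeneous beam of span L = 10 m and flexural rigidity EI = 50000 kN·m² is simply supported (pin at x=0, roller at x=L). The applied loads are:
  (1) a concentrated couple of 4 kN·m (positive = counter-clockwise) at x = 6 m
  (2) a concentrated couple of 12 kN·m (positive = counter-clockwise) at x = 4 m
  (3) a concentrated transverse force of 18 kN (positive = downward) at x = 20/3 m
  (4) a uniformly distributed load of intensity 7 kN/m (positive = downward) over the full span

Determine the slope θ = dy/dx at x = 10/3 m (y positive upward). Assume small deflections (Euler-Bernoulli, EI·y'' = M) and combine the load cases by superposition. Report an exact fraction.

Load 1 — applied couple M₀=4 kN·m at a=6 m (b=L-a=4):
  θ_1 = (M₀x²/(2L)+C₁)/EI  [x≤a] with C₁=M₀(3b²-L²)/(6L)=-52/15 = (4·(10/3)²/(2·10)+(-52/15))/50000 = -7/281250 rad
Load 2 — applied couple M₀=12 kN·m at a=4 m (b=L-a=6):
  θ_2 = (M₀x²/(2L)+C₁)/EI  [x≤a] with C₁=M₀(3b²-L²)/(6L)=8/5 = (12·(10/3)²/(2·10)+(8/5))/50000 = 31/187500 rad
Load 3 — point force P=18 kN at a=20/3 m (b=L-a=10/3):
  θ_3 = -Pb(L²-b²-3x²)/(6LEI)  [x≤a] = -18·(10/3)·(10²-(10/3)²-3·(10/3)²)/(6·10·50000) = -1/900 rad
Load 4 — uniform load w=7 kN/m over full span:
  θ_4 = -w(L³-6Lx²+4x³)/(24EI) = -7·(10³-6·10·(10/3)²+4·(10/3)³)/(24·50000) = -91/32400 rad
Superposition: θ = Σ θ_i = -76531/20250000 rad ≈ -0.003779 rad

θ(10/3) = -76531/20250000 rad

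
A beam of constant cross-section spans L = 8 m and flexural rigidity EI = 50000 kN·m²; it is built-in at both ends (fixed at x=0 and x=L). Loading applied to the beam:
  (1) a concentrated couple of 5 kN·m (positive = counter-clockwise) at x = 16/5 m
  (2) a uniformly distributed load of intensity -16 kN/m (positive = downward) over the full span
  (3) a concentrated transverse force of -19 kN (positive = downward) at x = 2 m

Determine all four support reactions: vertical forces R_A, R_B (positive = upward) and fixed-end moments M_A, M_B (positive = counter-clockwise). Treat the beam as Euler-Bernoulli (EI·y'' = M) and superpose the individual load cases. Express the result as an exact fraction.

R_A = -12661/160 kN, M_A = -12733/120 kN·m, R_B = -10859/160 kN, M_B = 11287/120 kN·m

Load 1 — applied couple M₀=5 kN·m at a=16/5 m (b=L-a=24/5):
  R_A = 6M₀ab/L³ = 6·5·(16/5)·(24/5)/8³ = 9/10 kN
  M_A = M₀b(2a-b)/L² = 5·(24/5)·(2·(16/5)-(24/5))/8² = 3/5 kN·m
  R_B = -6M₀ab/L³ = -6·5·(16/5)·(24/5)/8³ = -9/10 kN
  M_B = M₀a(2b-a)/L² = 5·(16/5)·(2·(24/5)-(16/5))/8² = 8/5 kN·m
Load 2 — uniform load w=-16 kN/m over full span:
  R_A = wL/2 = (-16)·8/2 = -64 kN
  M_A = wL²/12 = (-16)·8²/12 = -256/3 kN·m
  R_B = wL/2 = (-16)·8/2 = -64 kN
  M_B = -wL²/12 = -(-16)·8²/12 = 256/3 kN·m
Load 3 — point force P=-19 kN at a=2 m (b=L-a=6):
  R_A = Pb²(3a+b)/L³ = (-19)·6²·(3·2+6)/8³ = -513/32 kN
  M_A = Pab²/L² = (-19)·2·6²/8² = -171/8 kN·m
  R_B = Pa²(a+3b)/L³ = (-19)·2²·(2+3·6)/8³ = -95/32 kN
  M_B = -Pa²b/L² = -(-19)·2²·6/8² = 57/8 kN·m
Superposition: R_A = -12661/160 kN, M_A = -12733/120 kN·m, R_B = -10859/160 kN, M_B = 11287/120 kN·m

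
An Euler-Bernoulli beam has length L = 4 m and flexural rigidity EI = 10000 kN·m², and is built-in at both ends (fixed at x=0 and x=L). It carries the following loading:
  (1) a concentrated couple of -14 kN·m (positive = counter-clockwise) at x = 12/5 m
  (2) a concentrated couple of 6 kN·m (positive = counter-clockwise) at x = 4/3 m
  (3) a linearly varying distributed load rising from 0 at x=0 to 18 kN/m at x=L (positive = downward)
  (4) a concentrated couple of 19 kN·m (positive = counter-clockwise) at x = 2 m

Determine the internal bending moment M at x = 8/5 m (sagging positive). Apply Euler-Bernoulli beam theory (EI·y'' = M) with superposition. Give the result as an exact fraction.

M(8/5) = 2437/500 kN·m

Load 1 — applied couple M₀=-14 kN·m at a=12/5 m (b=L-a=8/5):
  M_1 = R_Ax - M_A  [x≤a] with R_A=-126/25, M_A=-112/25 = (-126/25)·(8/5) - (-112/25) = -448/125 kN·m
Load 2 — applied couple M₀=6 kN·m at a=4/3 m (b=L-a=8/3):
  M_2 = R_Ax - M_A - M₀  [x>a] with R_A=2, M_A=0 = 2·(8/5) - 0 - 6 = -14/5 kN·m
Load 3 — triangular load w₀=18 kN/m (0→w₀ over full span):
  M_3 = 3w₀Lx/20 - w₀L²/30 - w₀x³/(6L) = 3·18·4·(8/5)/20 - 18·4²/30 - 18·(8/5)³/(6·4) = 576/125 kN·m
Load 4 — applied couple M₀=19 kN·m at a=2 m (b=L-a=2):
  M_4 = R_Ax - M_A  [x≤a] with R_A=57/8, M_A=19/4 = (57/8)·(8/5) - (19/4) = 133/20 kN·m
Superposition: M = Σ M_i = 2437/500 kN·m ≈ 4.874000 kN·m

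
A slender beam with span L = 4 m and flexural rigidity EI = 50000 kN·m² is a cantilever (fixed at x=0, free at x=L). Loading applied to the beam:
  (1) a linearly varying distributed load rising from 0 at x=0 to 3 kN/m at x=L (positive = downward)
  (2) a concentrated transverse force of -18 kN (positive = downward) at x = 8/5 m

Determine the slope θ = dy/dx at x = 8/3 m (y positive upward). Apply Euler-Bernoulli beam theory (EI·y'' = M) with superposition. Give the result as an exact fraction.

θ(8/3) = 16/6328125 rad

Load 1 — triangular load w₀=3 kN/m (0→w₀ over full span):
  θ_1 = (w₀Lx²/4-w₀L²x/3-w₀x⁴/(24L))/EI = (3·4·(8/3)²/4-3·4²·(8/3)/3-3·(8/3)⁴/(24·4))/50000 = -116/253125 rad
Load 2 — point force P=-18 kN at a=8/5 m (b=L-a=12/5):
  θ_2 = -Pa²/(2EI)  [x>a] = -(-18)·(8/5)²/(2·50000) = 36/78125 rad
Superposition: θ = Σ θ_i = 16/6328125 rad ≈ 0.000003 rad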